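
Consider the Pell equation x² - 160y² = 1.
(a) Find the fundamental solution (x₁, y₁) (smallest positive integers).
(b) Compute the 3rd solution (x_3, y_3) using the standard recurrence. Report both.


Step 1: Find the fundamental solution (x₁, y₁) of x² - 160y² = 1.
  Expand √160 as a continued fraction. a₀ = ⌊√160⌋ = 12; iterate m_{k+1} = d_k·a_k − m_k, d_{k+1} = (160 − m_{k+1}²)/d_k, a_{k+1} = ⌊(a₀ + m_{k+1})/d_{k+1}⌋ (starting m₀ = 0, d₀ = 1), with convergents p_k = a_k·p_{k-1} + p_{k-2}, q_k = a_k·q_{k-1} + q_{k-2} (p₋₁ = 1, q₋₁ = 0):
  k = 0: a₀ = 12; p₀/q₀ = 12/1; p₀² − 160·q₀² = 144 − 160 = -16.
  k = 1: m = 12, d = 16, a = ⌊(12 + 12)/16⌋ = 1; p/q = (1·12 + 1)/(1·1 + 0) = 13/1; p² − 160·q² = 169 − 160 = 9.
  k = 2: m = 4, d = 9, a = ⌊(12 + 4)/9⌋ = 1; p/q = (1·13 + 12)/(1·1 + 1) = 25/2; p² − 160·q² = 625 − 640 = -15.
  k = 3: m = 5, d = 15, a = ⌊(12 + 5)/15⌋ = 1; p/q = (1·25 + 13)/(1·2 + 1) = 38/3; p² − 160·q² = 1444 − 1440 = 4.
  k = 4: m = 10, d = 4, a = ⌊(12 + 10)/4⌋ = 5; p/q = (5·38 + 25)/(5·3 + 2) = 215/17; p² − 160·q² = 46225 − 46240 = -15.
  k = 5: m = 10, d = 15, a = ⌊(12 + 10)/15⌋ = 1; p/q = (1·215 + 38)/(1·17 + 3) = 253/20; p² − 160·q² = 64009 − 64000 = 9.
  k = 6: m = 5, d = 9, a = ⌊(12 + 5)/9⌋ = 1; p/q = (1·253 + 215)/(1·20 + 17) = 468/37; p² − 160·q² = 219024 − 219040 = -16.
  k = 7: m = 4, d = 16, a = ⌊(12 + 4)/16⌋ = 1; p/q = (1·468 + 253)/(1·37 + 20) = 721/57; p² − 160·q² = 519841 − 519840 = 1.
  The first convergent with p² − 160·q² = 1 gives the fundamental solution (x₁, y₁) = (721, 57).
Step 2: Apply the recurrence (x_{n+1}, y_{n+1}) = (x₁x_n + 160y₁y_n, x₁y_n + y₁x_n) repeatedly.
  From (x_1, y_1) = (721, 57): x_2 = 721·721 + 160·57·57 = 1039681; y_2 = 721·57 + 57·721 = 82194.
  From (x_2, y_2) = (1039681, 82194): x_3 = 721·1039681 + 160·57·82194 = 1499219281; y_3 = 721·82194 + 57·1039681 = 118523691.
Step 3: Verify x_3² - 160·y_3² = 2247658452522156961 - 2247658452522156960 = 1 (should be 1). ✓

(x_1, y_1) = (721, 57); (x_3, y_3) = (1499219281, 118523691).


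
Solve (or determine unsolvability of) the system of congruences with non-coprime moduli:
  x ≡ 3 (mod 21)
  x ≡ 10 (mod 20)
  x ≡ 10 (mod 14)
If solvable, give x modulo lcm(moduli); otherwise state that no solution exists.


Moduli 21, 20, 14 are not pairwise coprime, so CRT works modulo lcm(m_i) when all pairwise compatibility conditions hold.
Pairwise compatibility: gcd(m_i, m_j) must divide a_i - a_j for every pair.
Merge one congruence at a time:
  Start: x ≡ 3 (mod 21).
  Combine with x ≡ 10 (mod 20): gcd(21, 20) = 1; 10 - 3 = 7, which IS divisible by 1, so compatible.
    Write x = 3 + 21·t and substitute into x ≡ 10 (mod 20): 21·t ≡ 10 − 3 = 7 (mod 20).
    Reduce coefficients mod 20: 1·t ≡ 7 (mod 20).
    So t ≡ 7 (mod 20).
    Then x = 3 + 21·7 = 150, valid modulo lcm(21, 20) = 420: x ≡ 150 (mod 420).
  Combine with x ≡ 10 (mod 14): gcd(420, 14) = 14; 10 - 150 = -140, which IS divisible by 14, so compatible.
    Write x = 150 + 420·t and substitute into x ≡ 10 (mod 14): 420·t ≡ 10 − 150 = -140 (mod 14).
    Divide the congruence (and modulus) by g = 14: 30·t ≡ -10 (mod 1).
    Modulo 1 every t works; take t = 0.
    Then x = 150 + 420·0 = 150, valid modulo lcm(420, 14) = 420: x ≡ 150 (mod 420).
Verify: 150 mod 21 = 3, 150 mod 20 = 10, 150 mod 14 = 10.

x ≡ 150 (mod 420).


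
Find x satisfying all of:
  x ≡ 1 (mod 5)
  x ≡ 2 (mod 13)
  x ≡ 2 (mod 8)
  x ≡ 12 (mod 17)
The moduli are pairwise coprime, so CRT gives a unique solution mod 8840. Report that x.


Product of moduli M = 5 · 13 · 8 · 17 = 8840.
Merge one congruence at a time:
  Start: x ≡ 1 (mod 5).
  Combine with x ≡ 2 (mod 13); new modulus lcm = 65.
    Write x = 1 + 5·t and substitute into x ≡ 2 (mod 13): 5·t ≡ 2 − 1 = 1 (mod 13).
    The inverse of 5 mod 13 is 8 (since 5·8 = 40 = 3·13 + 1), so t ≡ 8·1 = 8 ≡ 8 (mod 13).
    Then x = 1 + 5·8 = 41, valid modulo lcm(5, 13) = 65: x ≡ 41 (mod 65).
  Combine with x ≡ 2 (mod 8); new modulus lcm = 520.
    Write x = 41 + 65·t and substitute into x ≡ 2 (mod 8): 65·t ≡ 2 − 41 = -39 (mod 8).
    Reduce coefficients mod 8: 1·t ≡ 1 (mod 8).
    So t ≡ 1 (mod 8).
    Then x = 41 + 65·1 = 106, valid modulo lcm(65, 8) = 520: x ≡ 106 (mod 520).
  Combine with x ≡ 12 (mod 17); new modulus lcm = 8840.
    Write x = 106 + 520·t and substitute into x ≡ 12 (mod 17): 520·t ≡ 12 − 106 = -94 (mod 17).
    Reduce coefficients mod 17: 10·t ≡ 8 (mod 17).
    The inverse of 10 mod 17 is 12 (since 10·12 = 120 = 7·17 + 1), so t ≡ 12·8 = 96 ≡ 11 (mod 17).
    Then x = 106 + 520·11 = 5826, valid modulo lcm(520, 17) = 8840: x ≡ 5826 (mod 8840).
Verify against each original: 5826 mod 5 = 1, 5826 mod 13 = 2, 5826 mod 8 = 2, 5826 mod 17 = 12.

x ≡ 5826 (mod 8840).


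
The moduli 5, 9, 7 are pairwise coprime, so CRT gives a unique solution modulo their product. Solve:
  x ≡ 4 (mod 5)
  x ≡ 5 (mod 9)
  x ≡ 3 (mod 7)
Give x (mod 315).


Moduli 5, 9, 7 are pairwise coprime; by CRT there is a unique solution modulo M = 5 · 9 · 7 = 315.
Solve pairwise, accumulating the modulus:
  Start with x ≡ 4 (mod 5).
  Combine with x ≡ 5 (mod 9): since gcd(5, 9) = 1, we get a unique residue mod 45.
    Write x = 4 + 5·t and substitute into x ≡ 5 (mod 9): 5·t ≡ 5 − 4 = 1 (mod 9).
    The inverse of 5 mod 9 is 2 (since 5·2 = 10 = 1·9 + 1), so t ≡ 2·1 = 2 ≡ 2 (mod 9).
    Then x = 4 + 5·2 = 14, valid modulo lcm(5, 9) = 45: x ≡ 14 (mod 45).
  Combine with x ≡ 3 (mod 7): since gcd(45, 7) = 1, we get a unique residue mod 315.
    Write x = 14 + 45·t and substitute into x ≡ 3 (mod 7): 45·t ≡ 3 − 14 = -11 (mod 7).
    Reduce coefficients mod 7: 3·t ≡ 3 (mod 7).
    The inverse of 3 mod 7 is 5 (since 3·5 = 15 = 2·7 + 1), so t ≡ 5·3 = 15 ≡ 1 (mod 7).
    Then x = 14 + 45·1 = 59, valid modulo lcm(45, 7) = 315: x ≡ 59 (mod 315).
Verify: 59 mod 5 = 4 ✓, 59 mod 9 = 5 ✓, 59 mod 7 = 3 ✓.

x ≡ 59 (mod 315).


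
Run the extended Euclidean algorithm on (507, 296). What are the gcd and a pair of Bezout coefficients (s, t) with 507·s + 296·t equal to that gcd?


Euclidean algorithm on (507, 296) — divide until remainder is 0:
  507 = 1 · 296 + 211
  296 = 1 · 211 + 85
  211 = 2 · 85 + 41
  85 = 2 · 41 + 3
  41 = 13 · 3 + 2
  3 = 1 · 2 + 1
  2 = 2 · 1 + 0
gcd(507, 296) = 1.
Track Bezout coefficients alongside the remainders: start with r₀ = 507 = a·1 + b·0 (s = 1, t = 0) and r₁ = 296 = a·0 + b·1 (s = 0, t = 1); each new remainder r_{k+1} = r_{k-1} − q_k·r_k inherits s_{k+1} = s_{k-1} − q_k·s_k, t_{k+1} = t_{k-1} − q_k·t_k, so r_k = a·s_k + b·t_k at every step:
  q = 1: r = 211, s = 1 − 1·0 = 1, t = 0 − 1·1 = -1  (check: 507·1 + 296·(-1) = 211)
  q = 1: r = 85, s = 0 − 1·1 = -1, t = 1 − 1·(-1) = 2  (check: 507·(-1) + 296·2 = 85)
  q = 2: r = 41, s = 1 − 2·(-1) = 3, t = -1 − 2·2 = -5  (check: 507·3 + 296·(-5) = 41)
  q = 2: r = 3, s = -1 − 2·3 = -7, t = 2 − 2·(-5) = 12  (check: 507·(-7) + 296·12 = 3)
  q = 13: r = 2, s = 3 − 13·(-7) = 94, t = -5 − 13·12 = -161  (check: 507·94 + 296·(-161) = 2)
  q = 1: r = 1, s = -7 − 1·94 = -101, t = 12 − 1·(-161) = 173  (check: 507·(-101) + 296·173 = 1)
The row with r = 1 (the gcd) gives the Bezout coefficients s = -101, t = 173.
Result: 507 · (-101) + 296 · (173) = 1.

gcd(507, 296) = 1; s = -101, t = 173 (check: 507·(-101) + 296·173 = 1).


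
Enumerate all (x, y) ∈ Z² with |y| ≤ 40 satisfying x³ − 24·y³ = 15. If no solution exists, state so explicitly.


The equation is x³ - 24y³ = 15. For fixed y, x³ = 24·y³ + 15, so a solution requires the RHS to be a perfect cube.
Strategy: iterate y from -40 to 40, compute RHS = 24·y³ + 15, and check whether it is a (positive or negative) perfect cube.
Check small values of y:
  y = 0: RHS = 15 is not a perfect cube.
  y = 1: RHS = 39 is not a perfect cube.
  y = -1: RHS = -9 is not a perfect cube.
  y = 2: RHS = 207 is not a perfect cube.
  y = -2: RHS = -177 is not a perfect cube.
  y = 3: RHS = 663 is not a perfect cube.
  y = -3: RHS = -633 is not a perfect cube.
Continuing the search up to |y| = 40 finds no solutions either.
No (x, y) in the scanned range satisfies the equation.

No integer solutions with |y| ≤ 40.


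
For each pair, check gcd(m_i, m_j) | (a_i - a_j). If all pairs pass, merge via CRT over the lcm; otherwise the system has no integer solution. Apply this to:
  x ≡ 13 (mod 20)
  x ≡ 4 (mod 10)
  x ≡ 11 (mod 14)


Moduli 20, 10, 14 are not pairwise coprime, so CRT works modulo lcm(m_i) when all pairwise compatibility conditions hold.
Pairwise compatibility: gcd(m_i, m_j) must divide a_i - a_j for every pair.
Merge one congruence at a time:
  Start: x ≡ 13 (mod 20).
  Combine with x ≡ 4 (mod 10): gcd(20, 10) = 10, and 4 - 13 = -9 is NOT divisible by 10.
    ⇒ system is inconsistent (no integer solution).

No solution (the system is inconsistent).


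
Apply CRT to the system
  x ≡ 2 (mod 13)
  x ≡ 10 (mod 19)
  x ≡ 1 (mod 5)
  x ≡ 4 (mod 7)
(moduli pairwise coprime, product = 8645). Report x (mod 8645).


Product of moduli M = 13 · 19 · 5 · 7 = 8645.
Merge one congruence at a time:
  Start: x ≡ 2 (mod 13).
  Combine with x ≡ 10 (mod 19); new modulus lcm = 247.
    Write x = 2 + 13·t and substitute into x ≡ 10 (mod 19): 13·t ≡ 10 − 2 = 8 (mod 19).
    The inverse of 13 mod 19 is 3 (since 13·3 = 39 = 2·19 + 1), so t ≡ 3·8 = 24 ≡ 5 (mod 19).
    Then x = 2 + 13·5 = 67, valid modulo lcm(13, 19) = 247: x ≡ 67 (mod 247).
  Combine with x ≡ 1 (mod 5); new modulus lcm = 1235.
    Write x = 67 + 247·t and substitute into x ≡ 1 (mod 5): 247·t ≡ 1 − 67 = -66 (mod 5).
    Reduce coefficients mod 5: 2·t ≡ 4 (mod 5).
    The inverse of 2 mod 5 is 3 (since 2·3 = 6 = 1·5 + 1), so t ≡ 3·4 = 12 ≡ 2 (mod 5).
    Then x = 67 + 247·2 = 561, valid modulo lcm(247, 5) = 1235: x ≡ 561 (mod 1235).
  Combine with x ≡ 4 (mod 7); new modulus lcm = 8645.
    Write x = 561 + 1235·t and substitute into x ≡ 4 (mod 7): 1235·t ≡ 4 − 561 = -557 (mod 7).
    Reduce coefficients mod 7: 3·t ≡ 3 (mod 7).
    The inverse of 3 mod 7 is 5 (since 3·5 = 15 = 2·7 + 1), so t ≡ 5·3 = 15 ≡ 1 (mod 7).
    Then x = 561 + 1235·1 = 1796, valid modulo lcm(1235, 7) = 8645: x ≡ 1796 (mod 8645).
Verify against each original: 1796 mod 13 = 2, 1796 mod 19 = 10, 1796 mod 5 = 1, 1796 mod 7 = 4.

x ≡ 1796 (mod 8645).


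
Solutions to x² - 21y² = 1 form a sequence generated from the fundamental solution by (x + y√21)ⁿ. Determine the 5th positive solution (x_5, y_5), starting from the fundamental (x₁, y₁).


Step 1: Find the fundamental solution (x₁, y₁) of x² - 21y² = 1.
  Expand √21 as a continued fraction. a₀ = ⌊√21⌋ = 4; iterate m_{k+1} = d_k·a_k − m_k, d_{k+1} = (21 − m_{k+1}²)/d_k, a_{k+1} = ⌊(a₀ + m_{k+1})/d_{k+1}⌋ (starting m₀ = 0, d₀ = 1), with convergents p_k = a_k·p_{k-1} + p_{k-2}, q_k = a_k·q_{k-1} + q_{k-2} (p₋₁ = 1, q₋₁ = 0):
  k = 0: a₀ = 4; p₀/q₀ = 4/1; p₀² − 21·q₀² = 16 − 21 = -5.
  k = 1: m = 4, d = 5, a = ⌊(4 + 4)/5⌋ = 1; p/q = (1·4 + 1)/(1·1 + 0) = 5/1; p² − 21·q² = 25 − 21 = 4.
  k = 2: m = 1, d = 4, a = ⌊(4 + 1)/4⌋ = 1; p/q = (1·5 + 4)/(1·1 + 1) = 9/2; p² − 21·q² = 81 − 84 = -3.
  k = 3: m = 3, d = 3, a = ⌊(4 + 3)/3⌋ = 2; p/q = (2·9 + 5)/(2·2 + 1) = 23/5; p² − 21·q² = 529 − 525 = 4.
  k = 4: m = 3, d = 4, a = ⌊(4 + 3)/4⌋ = 1; p/q = (1·23 + 9)/(1·5 + 2) = 32/7; p² − 21·q² = 1024 − 1029 = -5.
  k = 5: m = 1, d = 5, a = ⌊(4 + 1)/5⌋ = 1; p/q = (1·32 + 23)/(1·7 + 5) = 55/12; p² − 21·q² = 3025 − 3024 = 1.
  The first convergent with p² − 21·q² = 1 gives the fundamental solution (x₁, y₁) = (55, 12).
Step 2: Apply the recurrence (x_{n+1}, y_{n+1}) = (x₁x_n + 21y₁y_n, x₁y_n + y₁x_n) repeatedly.
  From (x_1, y_1) = (55, 12): x_2 = 55·55 + 21·12·12 = 6049; y_2 = 55·12 + 12·55 = 1320.
  From (x_2, y_2) = (6049, 1320): x_3 = 55·6049 + 21·12·1320 = 665335; y_3 = 55·1320 + 12·6049 = 145188.
  From (x_3, y_3) = (665335, 145188): x_4 = 55·665335 + 21·12·145188 = 73180801; y_4 = 55·145188 + 12·665335 = 15969360.
  From (x_4, y_4) = (73180801, 15969360): x_5 = 55·73180801 + 21·12·15969360 = 8049222775; y_5 = 55·15969360 + 12·73180801 = 1756484412.
Step 3: Verify x_5² - 21·y_5² = 64789987281578700625 - 64789987281578700624 = 1 (should be 1). ✓

(x_1, y_1) = (55, 12); (x_5, y_5) = (8049222775, 1756484412).


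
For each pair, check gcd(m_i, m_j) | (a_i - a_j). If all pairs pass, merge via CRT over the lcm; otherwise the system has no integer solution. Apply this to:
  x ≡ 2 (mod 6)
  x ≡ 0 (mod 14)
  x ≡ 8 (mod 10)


Moduli 6, 14, 10 are not pairwise coprime, so CRT works modulo lcm(m_i) when all pairwise compatibility conditions hold.
Pairwise compatibility: gcd(m_i, m_j) must divide a_i - a_j for every pair.
Merge one congruence at a time:
  Start: x ≡ 2 (mod 6).
  Combine with x ≡ 0 (mod 14): gcd(6, 14) = 2; 0 - 2 = -2, which IS divisible by 2, so compatible.
    Write x = 2 + 6·t and substitute into x ≡ 0 (mod 14): 6·t ≡ 0 − 2 = -2 (mod 14).
    Divide the congruence (and modulus) by g = 2: 3·t ≡ -1 (mod 7).
    Reduce coefficients mod 7: 3·t ≡ 6 (mod 7).
    The inverse of 3 mod 7 is 5 (since 3·5 = 15 = 2·7 + 1), so t ≡ 5·6 = 30 ≡ 2 (mod 7).
    Then x = 2 + 6·2 = 14, valid modulo lcm(6, 14) = 42: x ≡ 14 (mod 42).
  Combine with x ≡ 8 (mod 10): gcd(42, 10) = 2; 8 - 14 = -6, which IS divisible by 2, so compatible.
    Write x = 14 + 42·t and substitute into x ≡ 8 (mod 10): 42·t ≡ 8 − 14 = -6 (mod 10).
    Divide the congruence (and modulus) by g = 2: 21·t ≡ -3 (mod 5).
    Reduce coefficients mod 5: 1·t ≡ 2 (mod 5).
    So t ≡ 2 (mod 5).
    Then x = 14 + 42·2 = 98, valid modulo lcm(42, 10) = 210: x ≡ 98 (mod 210).
Verify: 98 mod 6 = 2, 98 mod 14 = 0, 98 mod 10 = 8.

x ≡ 98 (mod 210).


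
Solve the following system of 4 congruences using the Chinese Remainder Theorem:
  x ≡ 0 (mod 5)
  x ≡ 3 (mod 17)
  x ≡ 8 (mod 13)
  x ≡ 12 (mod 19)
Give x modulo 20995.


Product of moduli M = 5 · 17 · 13 · 19 = 20995.
Merge one congruence at a time:
  Start: x ≡ 0 (mod 5).
  Combine with x ≡ 3 (mod 17); new modulus lcm = 85.
    Write x = 0 + 5·t and substitute into x ≡ 3 (mod 17): 5·t ≡ 3 − 0 = 3 (mod 17).
    The inverse of 5 mod 17 is 7 (since 5·7 = 35 = 2·17 + 1), so t ≡ 7·3 = 21 ≡ 4 (mod 17).
    Then x = 0 + 5·4 = 20, valid modulo lcm(5, 17) = 85: x ≡ 20 (mod 85).
  Combine with x ≡ 8 (mod 13); new modulus lcm = 1105.
    Write x = 20 + 85·t and substitute into x ≡ 8 (mod 13): 85·t ≡ 8 − 20 = -12 (mod 13).
    Reduce coefficients mod 13: 7·t ≡ 1 (mod 13).
    The inverse of 7 mod 13 is 2 (since 7·2 = 14 = 1·13 + 1), so t ≡ 2·1 = 2 ≡ 2 (mod 13).
    Then x = 20 + 85·2 = 190, valid modulo lcm(85, 13) = 1105: x ≡ 190 (mod 1105).
  Combine with x ≡ 12 (mod 19); new modulus lcm = 20995.
    Write x = 190 + 1105·t and substitute into x ≡ 12 (mod 19): 1105·t ≡ 12 − 190 = -178 (mod 19).
    Reduce coefficients mod 19: 3·t ≡ 12 (mod 19).
    The inverse of 3 mod 19 is 13 (since 3·13 = 39 = 2·19 + 1), so t ≡ 13·12 = 156 ≡ 4 (mod 19).
    Then x = 190 + 1105·4 = 4610, valid modulo lcm(1105, 19) = 20995: x ≡ 4610 (mod 20995).
Verify against each original: 4610 mod 5 = 0, 4610 mod 17 = 3, 4610 mod 13 = 8, 4610 mod 19 = 12.

x ≡ 4610 (mod 20995).


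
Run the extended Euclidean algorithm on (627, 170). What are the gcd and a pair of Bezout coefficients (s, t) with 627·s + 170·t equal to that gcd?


Euclidean algorithm on (627, 170) — divide until remainder is 0:
  627 = 3 · 170 + 117
  170 = 1 · 117 + 53
  117 = 2 · 53 + 11
  53 = 4 · 11 + 9
  11 = 1 · 9 + 2
  9 = 4 · 2 + 1
  2 = 2 · 1 + 0
gcd(627, 170) = 1.
Track Bezout coefficients alongside the remainders: start with r₀ = 627 = a·1 + b·0 (s = 1, t = 0) and r₁ = 170 = a·0 + b·1 (s = 0, t = 1); each new remainder r_{k+1} = r_{k-1} − q_k·r_k inherits s_{k+1} = s_{k-1} − q_k·s_k, t_{k+1} = t_{k-1} − q_k·t_k, so r_k = a·s_k + b·t_k at every step:
  q = 3: r = 117, s = 1 − 3·0 = 1, t = 0 − 3·1 = -3  (check: 627·1 + 170·(-3) = 117)
  q = 1: r = 53, s = 0 − 1·1 = -1, t = 1 − 1·(-3) = 4  (check: 627·(-1) + 170·4 = 53)
  q = 2: r = 11, s = 1 − 2·(-1) = 3, t = -3 − 2·4 = -11  (check: 627·3 + 170·(-11) = 11)
  q = 4: r = 9, s = -1 − 4·3 = -13, t = 4 − 4·(-11) = 48  (check: 627·(-13) + 170·48 = 9)
  q = 1: r = 2, s = 3 − 1·(-13) = 16, t = -11 − 1·48 = -59  (check: 627·16 + 170·(-59) = 2)
  q = 4: r = 1, s = -13 − 4·16 = -77, t = 48 − 4·(-59) = 284  (check: 627·(-77) + 170·284 = 1)
The row with r = 1 (the gcd) gives the Bezout coefficients s = -77, t = 284.
Result: 627 · (-77) + 170 · (284) = 1.

gcd(627, 170) = 1; s = -77, t = 284 (check: 627·(-77) + 170·284 = 1).


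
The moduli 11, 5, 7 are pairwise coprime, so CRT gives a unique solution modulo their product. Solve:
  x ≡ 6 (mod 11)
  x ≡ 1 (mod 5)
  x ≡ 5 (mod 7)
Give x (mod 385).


Moduli 11, 5, 7 are pairwise coprime; by CRT there is a unique solution modulo M = 11 · 5 · 7 = 385.
Solve pairwise, accumulating the modulus:
  Start with x ≡ 6 (mod 11).
  Combine with x ≡ 1 (mod 5): since gcd(11, 5) = 1, we get a unique residue mod 55.
    Write x = 6 + 11·t and substitute into x ≡ 1 (mod 5): 11·t ≡ 1 − 6 = -5 (mod 5).
    Reduce coefficients mod 5: 1·t ≡ 0 (mod 5).
    So t ≡ 0 (mod 5).
    Then x = 6 + 11·0 = 6, valid modulo lcm(11, 5) = 55: x ≡ 6 (mod 55).
  Combine with x ≡ 5 (mod 7): since gcd(55, 7) = 1, we get a unique residue mod 385.
    Write x = 6 + 55·t and substitute into x ≡ 5 (mod 7): 55·t ≡ 5 − 6 = -1 (mod 7).
    Reduce coefficients mod 7: 6·t ≡ 6 (mod 7).
    The inverse of 6 mod 7 is 6 (since 6·6 = 36 = 5·7 + 1), so t ≡ 6·6 = 36 ≡ 1 (mod 7).
    Then x = 6 + 55·1 = 61, valid modulo lcm(55, 7) = 385: x ≡ 61 (mod 385).
Verify: 61 mod 11 = 6 ✓, 61 mod 5 = 1 ✓, 61 mod 7 = 5 ✓.

x ≡ 61 (mod 385).


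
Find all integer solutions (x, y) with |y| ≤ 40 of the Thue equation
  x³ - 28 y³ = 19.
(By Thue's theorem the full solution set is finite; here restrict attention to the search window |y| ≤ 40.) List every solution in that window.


The equation is x³ - 28y³ = 19. For fixed y, x³ = 28·y³ + 19, so a solution requires the RHS to be a perfect cube.
Strategy: iterate y from -40 to 40, compute RHS = 28·y³ + 19, and check whether it is a (positive or negative) perfect cube.
Check small values of y:
  y = 0: RHS = 19 is not a perfect cube.
  y = 1: RHS = 47 is not a perfect cube.
  y = -1: RHS = -9 is not a perfect cube.
  y = 2: RHS = 243 is not a perfect cube.
  y = -2: RHS = -205 is not a perfect cube.
  y = 3: RHS = 775 is not a perfect cube.
  y = -3: RHS = -737 is not a perfect cube.
Continuing the search up to |y| = 40 finds no solutions either.
No (x, y) in the scanned range satisfies the equation.

No integer solutions with |y| ≤ 40.


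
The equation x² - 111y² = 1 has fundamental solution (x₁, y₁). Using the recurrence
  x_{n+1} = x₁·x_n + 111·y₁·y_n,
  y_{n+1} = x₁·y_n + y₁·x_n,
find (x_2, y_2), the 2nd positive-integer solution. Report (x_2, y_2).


Step 1: Find the fundamental solution (x₁, y₁) of x² - 111y² = 1.
  Expand √111 as a continued fraction. a₀ = ⌊√111⌋ = 10; iterate m_{k+1} = d_k·a_k − m_k, d_{k+1} = (111 − m_{k+1}²)/d_k, a_{k+1} = ⌊(a₀ + m_{k+1})/d_{k+1}⌋ (starting m₀ = 0, d₀ = 1), with convergents p_k = a_k·p_{k-1} + p_{k-2}, q_k = a_k·q_{k-1} + q_{k-2} (p₋₁ = 1, q₋₁ = 0):
  k = 0: a₀ = 10; p₀/q₀ = 10/1; p₀² − 111·q₀² = 100 − 111 = -11.
  k = 1: m = 10, d = 11, a = ⌊(10 + 10)/11⌋ = 1; p/q = (1·10 + 1)/(1·1 + 0) = 11/1; p² − 111·q² = 121 − 111 = 10.
  k = 2: m = 1, d = 10, a = ⌊(10 + 1)/10⌋ = 1; p/q = (1·11 + 10)/(1·1 + 1) = 21/2; p² − 111·q² = 441 − 444 = -3.
  k = 3: m = 9, d = 3, a = ⌊(10 + 9)/3⌋ = 6; p/q = (6·21 + 11)/(6·2 + 1) = 137/13; p² − 111·q² = 18769 − 18759 = 10.
  k = 4: m = 9, d = 10, a = ⌊(10 + 9)/10⌋ = 1; p/q = (1·137 + 21)/(1·13 + 2) = 158/15; p² − 111·q² = 24964 − 24975 = -11.
  k = 5: m = 1, d = 11, a = ⌊(10 + 1)/11⌋ = 1; p/q = (1·158 + 137)/(1·15 + 13) = 295/28; p² − 111·q² = 87025 − 87024 = 1.
  The first convergent with p² − 111·q² = 1 gives the fundamental solution (x₁, y₁) = (295, 28).
Step 2: Apply the recurrence (x_{n+1}, y_{n+1}) = (x₁x_n + 111y₁y_n, x₁y_n + y₁x_n) repeatedly.
  From (x_1, y_1) = (295, 28): x_2 = 295·295 + 111·28·28 = 174049; y_2 = 295·28 + 28·295 = 16520.
Step 3: Verify x_2² - 111·y_2² = 30293054401 - 30293054400 = 1 (should be 1). ✓

(x_1, y_1) = (295, 28); (x_2, y_2) = (174049, 16520).


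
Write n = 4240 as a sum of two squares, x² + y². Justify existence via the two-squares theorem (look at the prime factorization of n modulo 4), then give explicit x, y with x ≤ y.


Step 1: Factor n = 4240 = 2^4 · 5 · 53.
Step 2: Check the mod-4 condition on each prime factor: 2 = 2 (special); 5 ≡ 1 (mod 4), exponent 1; 53 ≡ 1 (mod 4), exponent 1.
All primes ≡ 3 (mod 4) appear to even exponent (or don't appear), so by the two-squares theorem n IS expressible as a sum of two squares.
Step 3: Build a representation. Group n = k² · m with k = 4 and m = 5 · 53 = 265 (a product of primes ≡ 1 (mod 4)); a representation of m scales to one of n via (k·x)² + (k·y)² = k²(x² + y²). Each prime p ≡ 1 (mod 4) is itself a sum of two squares; find a² by testing p − a² for a perfect square:
  5: 5 − 1² = 4 = 2² ⇒ 5 = 1² + 2².
  53: 53 − 1² = 52, 53 − 2² = 49 = 7² ⇒ 53 = 2² + 7².
  Combine using the Brahmagupta–Fibonacci identity (a² + b²)(c² + d²) = (ac − bd)² + (ad + bc)² = (ac + bd)² + (ad − bc)²:
  5 · 53 = 265: from (1² + 2²)(2² + 7²), take (1·2 − 2·7, 1·7 + 2·2) = (2 − 14, 7 + 4) = (-12, 11); dropping signs (only squares matter) gives (12, 11); check 12² + 11² = 144 + 121 = 265 ✓.
  Scale by k = 4: (4·12, 4·11) = (48, 44).
Step 4: Order so x ≤ y and verify: 44² + 48² = 1936 + 2304 = 4240 = n. ✓

n = 4240 = 44² + 48² (one valid representation with x ≤ y).


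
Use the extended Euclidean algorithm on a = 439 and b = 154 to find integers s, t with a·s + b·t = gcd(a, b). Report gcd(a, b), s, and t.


Euclidean algorithm on (439, 154) — divide until remainder is 0:
  439 = 2 · 154 + 131
  154 = 1 · 131 + 23
  131 = 5 · 23 + 16
  23 = 1 · 16 + 7
  16 = 2 · 7 + 2
  7 = 3 · 2 + 1
  2 = 2 · 1 + 0
gcd(439, 154) = 1.
Track Bezout coefficients alongside the remainders: start with r₀ = 439 = a·1 + b·0 (s = 1, t = 0) and r₁ = 154 = a·0 + b·1 (s = 0, t = 1); each new remainder r_{k+1} = r_{k-1} − q_k·r_k inherits s_{k+1} = s_{k-1} − q_k·s_k, t_{k+1} = t_{k-1} − q_k·t_k, so r_k = a·s_k + b·t_k at every step:
  q = 2: r = 131, s = 1 − 2·0 = 1, t = 0 − 2·1 = -2  (check: 439·1 + 154·(-2) = 131)
  q = 1: r = 23, s = 0 − 1·1 = -1, t = 1 − 1·(-2) = 3  (check: 439·(-1) + 154·3 = 23)
  q = 5: r = 16, s = 1 − 5·(-1) = 6, t = -2 − 5·3 = -17  (check: 439·6 + 154·(-17) = 16)
  q = 1: r = 7, s = -1 − 1·6 = -7, t = 3 − 1·(-17) = 20  (check: 439·(-7) + 154·20 = 7)
  q = 2: r = 2, s = 6 − 2·(-7) = 20, t = -17 − 2·20 = -57  (check: 439·20 + 154·(-57) = 2)
  q = 3: r = 1, s = -7 − 3·20 = -67, t = 20 − 3·(-57) = 191  (check: 439·(-67) + 154·191 = 1)
The row with r = 1 (the gcd) gives the Bezout coefficients s = -67, t = 191.
Result: 439 · (-67) + 154 · (191) = 1.

gcd(439, 154) = 1; s = -67, t = 191 (check: 439·(-67) + 154·191 = 1).


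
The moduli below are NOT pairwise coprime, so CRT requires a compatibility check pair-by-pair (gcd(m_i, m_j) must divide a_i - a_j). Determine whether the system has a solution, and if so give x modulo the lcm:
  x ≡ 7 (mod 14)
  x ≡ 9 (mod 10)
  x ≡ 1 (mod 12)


Moduli 14, 10, 12 are not pairwise coprime, so CRT works modulo lcm(m_i) when all pairwise compatibility conditions hold.
Pairwise compatibility: gcd(m_i, m_j) must divide a_i - a_j for every pair.
Merge one congruence at a time:
  Start: x ≡ 7 (mod 14).
  Combine with x ≡ 9 (mod 10): gcd(14, 10) = 2; 9 - 7 = 2, which IS divisible by 2, so compatible.
    Write x = 7 + 14·t and substitute into x ≡ 9 (mod 10): 14·t ≡ 9 − 7 = 2 (mod 10).
    Divide the congruence (and modulus) by g = 2: 7·t ≡ 1 (mod 5).
    Reduce coefficients mod 5: 2·t ≡ 1 (mod 5).
    The inverse of 2 mod 5 is 3 (since 2·3 = 6 = 1·5 + 1), so t ≡ 3·1 = 3 ≡ 3 (mod 5).
    Then x = 7 + 14·3 = 49, valid modulo lcm(14, 10) = 70: x ≡ 49 (mod 70).
  Combine with x ≡ 1 (mod 12): gcd(70, 12) = 2; 1 - 49 = -48, which IS divisible by 2, so compatible.
    Write x = 49 + 70·t and substitute into x ≡ 1 (mod 12): 70·t ≡ 1 − 49 = -48 (mod 12).
    Divide the congruence (and modulus) by g = 2: 35·t ≡ -24 (mod 6).
    Reduce coefficients mod 6: 5·t ≡ 0 (mod 6).
    The inverse of 5 mod 6 is 5 (since 5·5 = 25 = 4·6 + 1), so t ≡ 5·0 = 0 ≡ 0 (mod 6).
    Then x = 49 + 70·0 = 49, valid modulo lcm(70, 12) = 420: x ≡ 49 (mod 420).
Verify: 49 mod 14 = 7, 49 mod 10 = 9, 49 mod 12 = 1.

x ≡ 49 (mod 420).


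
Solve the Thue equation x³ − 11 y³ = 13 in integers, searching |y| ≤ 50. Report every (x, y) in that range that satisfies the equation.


The equation is x³ - 11y³ = 13. For fixed y, x³ = 11·y³ + 13, so a solution requires the RHS to be a perfect cube.
Strategy: iterate y from -50 to 50, compute RHS = 11·y³ + 13, and check whether it is a (positive or negative) perfect cube.
Check small values of y:
  y = 0: RHS = 13 is not a perfect cube.
  y = 1: RHS = 24 is not a perfect cube.
  y = -1: RHS = 2 is not a perfect cube.
  y = 2: RHS = 101 is not a perfect cube.
  y = -2: RHS = -75 is not a perfect cube.
  y = 3: RHS = 310 is not a perfect cube.
  y = -3: RHS = -284 is not a perfect cube.
Continuing the search up to |y| = 50 finds no solutions either.
No (x, y) in the scanned range satisfies the equation.

No integer solutions with |y| ≤ 50.


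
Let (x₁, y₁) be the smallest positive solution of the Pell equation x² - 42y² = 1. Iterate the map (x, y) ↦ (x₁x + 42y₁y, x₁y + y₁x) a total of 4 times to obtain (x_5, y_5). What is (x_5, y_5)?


Step 1: Find the fundamental solution (x₁, y₁) of x² - 42y² = 1.
  Expand √42 as a continued fraction. a₀ = ⌊√42⌋ = 6; iterate m_{k+1} = d_k·a_k − m_k, d_{k+1} = (42 − m_{k+1}²)/d_k, a_{k+1} = ⌊(a₀ + m_{k+1})/d_{k+1}⌋ (starting m₀ = 0, d₀ = 1), with convergents p_k = a_k·p_{k-1} + p_{k-2}, q_k = a_k·q_{k-1} + q_{k-2} (p₋₁ = 1, q₋₁ = 0):
  k = 0: a₀ = 6; p₀/q₀ = 6/1; p₀² − 42·q₀² = 36 − 42 = -6.
  k = 1: m = 6, d = 6, a = ⌊(6 + 6)/6⌋ = 2; p/q = (2·6 + 1)/(2·1 + 0) = 13/2; p² − 42·q² = 169 − 168 = 1.
  The first convergent with p² − 42·q² = 1 gives the fundamental solution (x₁, y₁) = (13, 2).
Step 2: Apply the recurrence (x_{n+1}, y_{n+1}) = (x₁x_n + 42y₁y_n, x₁y_n + y₁x_n) repeatedly.
  From (x_1, y_1) = (13, 2): x_2 = 13·13 + 42·2·2 = 337; y_2 = 13·2 + 2·13 = 52.
  From (x_2, y_2) = (337, 52): x_3 = 13·337 + 42·2·52 = 8749; y_3 = 13·52 + 2·337 = 1350.
  From (x_3, y_3) = (8749, 1350): x_4 = 13·8749 + 42·2·1350 = 227137; y_4 = 13·1350 + 2·8749 = 35048.
  From (x_4, y_4) = (227137, 35048): x_5 = 13·227137 + 42·2·35048 = 5896813; y_5 = 13·35048 + 2·227137 = 909898.
Step 3: Verify x_5² - 42·y_5² = 34772403556969 - 34772403556968 = 1 (should be 1). ✓

(x_1, y_1) = (13, 2); (x_5, y_5) = (5896813, 909898).


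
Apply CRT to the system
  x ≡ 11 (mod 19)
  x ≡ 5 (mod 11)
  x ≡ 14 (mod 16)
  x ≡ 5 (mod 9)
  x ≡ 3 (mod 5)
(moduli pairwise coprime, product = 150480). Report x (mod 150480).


Product of moduli M = 19 · 11 · 16 · 9 · 5 = 150480.
Merge one congruence at a time:
  Start: x ≡ 11 (mod 19).
  Combine with x ≡ 5 (mod 11); new modulus lcm = 209.
    Write x = 11 + 19·t and substitute into x ≡ 5 (mod 11): 19·t ≡ 5 − 11 = -6 (mod 11).
    Reduce coefficients mod 11: 8·t ≡ 5 (mod 11).
    The inverse of 8 mod 11 is 7 (since 8·7 = 56 = 5·11 + 1), so t ≡ 7·5 = 35 ≡ 2 (mod 11).
    Then x = 11 + 19·2 = 49, valid modulo lcm(19, 11) = 209: x ≡ 49 (mod 209).
  Combine with x ≡ 14 (mod 16); new modulus lcm = 3344.
    Write x = 49 + 209·t and substitute into x ≡ 14 (mod 16): 209·t ≡ 14 − 49 = -35 (mod 16).
    Reduce coefficients mod 16: 1·t ≡ 13 (mod 16).
    So t ≡ 13 (mod 16).
    Then x = 49 + 209·13 = 2766, valid modulo lcm(209, 16) = 3344: x ≡ 2766 (mod 3344).
  Combine with x ≡ 5 (mod 9); new modulus lcm = 30096.
    Write x = 2766 + 3344·t and substitute into x ≡ 5 (mod 9): 3344·t ≡ 5 − 2766 = -2761 (mod 9).
    Reduce coefficients mod 9: 5·t ≡ 2 (mod 9).
    The inverse of 5 mod 9 is 2 (since 5·2 = 10 = 1·9 + 1), so t ≡ 2·2 = 4 ≡ 4 (mod 9).
    Then x = 2766 + 3344·4 = 16142, valid modulo lcm(3344, 9) = 30096: x ≡ 16142 (mod 30096).
  Combine with x ≡ 3 (mod 5); new modulus lcm = 150480.
    Write x = 16142 + 30096·t and substitute into x ≡ 3 (mod 5): 30096·t ≡ 3 − 16142 = -16139 (mod 5).
    Reduce coefficients mod 5: 1·t ≡ 1 (mod 5).
    So t ≡ 1 (mod 5).
    Then x = 16142 + 30096·1 = 46238, valid modulo lcm(30096, 5) = 150480: x ≡ 46238 (mod 150480).
Verify against each original: 46238 mod 19 = 11, 46238 mod 11 = 5, 46238 mod 16 = 14, 46238 mod 9 = 5, 46238 mod 5 = 3.

x ≡ 46238 (mod 150480).


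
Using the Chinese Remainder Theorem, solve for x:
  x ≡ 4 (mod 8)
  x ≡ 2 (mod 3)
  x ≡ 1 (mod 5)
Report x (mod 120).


Moduli 8, 3, 5 are pairwise coprime; by CRT there is a unique solution modulo M = 8 · 3 · 5 = 120.
Solve pairwise, accumulating the modulus:
  Start with x ≡ 4 (mod 8).
  Combine with x ≡ 2 (mod 3): since gcd(8, 3) = 1, we get a unique residue mod 24.
    Write x = 4 + 8·t and substitute into x ≡ 2 (mod 3): 8·t ≡ 2 − 4 = -2 (mod 3).
    Reduce coefficients mod 3: 2·t ≡ 1 (mod 3).
    The inverse of 2 mod 3 is 2 (since 2·2 = 4 = 1·3 + 1), so t ≡ 2·1 = 2 ≡ 2 (mod 3).
    Then x = 4 + 8·2 = 20, valid modulo lcm(8, 3) = 24: x ≡ 20 (mod 24).
  Combine with x ≡ 1 (mod 5): since gcd(24, 5) = 1, we get a unique residue mod 120.
    Write x = 20 + 24·t and substitute into x ≡ 1 (mod 5): 24·t ≡ 1 − 20 = -19 (mod 5).
    Reduce coefficients mod 5: 4·t ≡ 1 (mod 5).
    The inverse of 4 mod 5 is 4 (since 4·4 = 16 = 3·5 + 1), so t ≡ 4·1 = 4 ≡ 4 (mod 5).
    Then x = 20 + 24·4 = 116, valid modulo lcm(24, 5) = 120: x ≡ 116 (mod 120).
Verify: 116 mod 8 = 4 ✓, 116 mod 3 = 2 ✓, 116 mod 5 = 1 ✓.

x ≡ 116 (mod 120).


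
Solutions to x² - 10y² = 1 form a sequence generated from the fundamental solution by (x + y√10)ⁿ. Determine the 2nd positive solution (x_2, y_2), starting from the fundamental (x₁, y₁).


Step 1: Find the fundamental solution (x₁, y₁) of x² - 10y² = 1.
  Expand √10 as a continued fraction. a₀ = ⌊√10⌋ = 3; iterate m_{k+1} = d_k·a_k − m_k, d_{k+1} = (10 − m_{k+1}²)/d_k, a_{k+1} = ⌊(a₀ + m_{k+1})/d_{k+1}⌋ (starting m₀ = 0, d₀ = 1), with convergents p_k = a_k·p_{k-1} + p_{k-2}, q_k = a_k·q_{k-1} + q_{k-2} (p₋₁ = 1, q₋₁ = 0):
  k = 0: a₀ = 3; p₀/q₀ = 3/1; p₀² − 10·q₀² = 9 − 10 = -1.
  k = 1: m = 3, d = 1, a = ⌊(3 + 3)/1⌋ = 6; p/q = (6·3 + 1)/(6·1 + 0) = 19/6; p² − 10·q² = 361 − 360 = 1.
  The first convergent with p² − 10·q² = 1 gives the fundamental solution (x₁, y₁) = (19, 6).
Step 2: Apply the recurrence (x_{n+1}, y_{n+1}) = (x₁x_n + 10y₁y_n, x₁y_n + y₁x_n) repeatedly.
  From (x_1, y_1) = (19, 6): x_2 = 19·19 + 10·6·6 = 721; y_2 = 19·6 + 6·19 = 228.
Step 3: Verify x_2² - 10·y_2² = 519841 - 519840 = 1 (should be 1). ✓

(x_1, y_1) = (19, 6); (x_2, y_2) = (721, 228).


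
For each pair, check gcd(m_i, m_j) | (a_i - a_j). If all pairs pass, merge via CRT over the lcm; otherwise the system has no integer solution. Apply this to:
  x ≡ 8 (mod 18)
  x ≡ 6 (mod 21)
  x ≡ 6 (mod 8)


Moduli 18, 21, 8 are not pairwise coprime, so CRT works modulo lcm(m_i) when all pairwise compatibility conditions hold.
Pairwise compatibility: gcd(m_i, m_j) must divide a_i - a_j for every pair.
Merge one congruence at a time:
  Start: x ≡ 8 (mod 18).
  Combine with x ≡ 6 (mod 21): gcd(18, 21) = 3, and 6 - 8 = -2 is NOT divisible by 3.
    ⇒ system is inconsistent (no integer solution).

No solution (the system is inconsistent).


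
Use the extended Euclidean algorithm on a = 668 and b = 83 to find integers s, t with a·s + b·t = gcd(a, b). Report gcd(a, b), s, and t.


Euclidean algorithm on (668, 83) — divide until remainder is 0:
  668 = 8 · 83 + 4
  83 = 20 · 4 + 3
  4 = 1 · 3 + 1
  3 = 3 · 1 + 0
gcd(668, 83) = 1.
Track Bezout coefficients alongside the remainders: start with r₀ = 668 = a·1 + b·0 (s = 1, t = 0) and r₁ = 83 = a·0 + b·1 (s = 0, t = 1); each new remainder r_{k+1} = r_{k-1} − q_k·r_k inherits s_{k+1} = s_{k-1} − q_k·s_k, t_{k+1} = t_{k-1} − q_k·t_k, so r_k = a·s_k + b·t_k at every step:
  q = 8: r = 4, s = 1 − 8·0 = 1, t = 0 − 8·1 = -8  (check: 668·1 + 83·(-8) = 4)
  q = 20: r = 3, s = 0 − 20·1 = -20, t = 1 − 20·(-8) = 161  (check: 668·(-20) + 83·161 = 3)
  q = 1: r = 1, s = 1 − 1·(-20) = 21, t = -8 − 1·161 = -169  (check: 668·21 + 83·(-169) = 1)
The row with r = 1 (the gcd) gives the Bezout coefficients s = 21, t = -169.
Result: 668 · (21) + 83 · (-169) = 1.

gcd(668, 83) = 1; s = 21, t = -169 (check: 668·21 + 83·(-169) = 1).


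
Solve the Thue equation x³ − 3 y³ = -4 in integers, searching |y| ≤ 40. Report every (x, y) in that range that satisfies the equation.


The equation is x³ - 3y³ = -4. For fixed y, x³ = 3·y³ − 4, so a solution requires the RHS to be a perfect cube.
Strategy: iterate y from -40 to 40, compute RHS = 3·y³ − 4, and check whether it is a (positive or negative) perfect cube.
Check small values of y:
  y = 0: RHS = -4 is not a perfect cube.
  y = 1: RHS = -1 = (-1)³ ⇒ x = -1 works.
  y = -1: RHS = -7 is not a perfect cube.
  y = 2: RHS = 20 is not a perfect cube.
  y = -2: RHS = -28 is not a perfect cube.
  y = 3: RHS = 77 is not a perfect cube.
  y = -3: RHS = -85 is not a perfect cube.
Continuing the search up to |y| = 40 finds no further solutions beyond those listed.
Collected solutions: (-1, 1).

Solutions (with |y| ≤ 40): (-1, 1).


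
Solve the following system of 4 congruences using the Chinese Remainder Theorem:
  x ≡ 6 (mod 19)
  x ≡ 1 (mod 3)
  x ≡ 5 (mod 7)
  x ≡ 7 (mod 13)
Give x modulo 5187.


Product of moduli M = 19 · 3 · 7 · 13 = 5187.
Merge one congruence at a time:
  Start: x ≡ 6 (mod 19).
  Combine with x ≡ 1 (mod 3); new modulus lcm = 57.
    Write x = 6 + 19·t and substitute into x ≡ 1 (mod 3): 19·t ≡ 1 − 6 = -5 (mod 3).
    Reduce coefficients mod 3: 1·t ≡ 1 (mod 3).
    So t ≡ 1 (mod 3).
    Then x = 6 + 19·1 = 25, valid modulo lcm(19, 3) = 57: x ≡ 25 (mod 57).
  Combine with x ≡ 5 (mod 7); new modulus lcm = 399.
    Write x = 25 + 57·t and substitute into x ≡ 5 (mod 7): 57·t ≡ 5 − 25 = -20 (mod 7).
    Reduce coefficients mod 7: 1·t ≡ 1 (mod 7).
    So t ≡ 1 (mod 7).
    Then x = 25 + 57·1 = 82, valid modulo lcm(57, 7) = 399: x ≡ 82 (mod 399).
  Combine with x ≡ 7 (mod 13); new modulus lcm = 5187.
    Write x = 82 + 399·t and substitute into x ≡ 7 (mod 13): 399·t ≡ 7 − 82 = -75 (mod 13).
    Reduce coefficients mod 13: 9·t ≡ 3 (mod 13).
    The inverse of 9 mod 13 is 3 (since 9·3 = 27 = 2·13 + 1), so t ≡ 3·3 = 9 ≡ 9 (mod 13).
    Then x = 82 + 399·9 = 3673, valid modulo lcm(399, 13) = 5187: x ≡ 3673 (mod 5187).
Verify against each original: 3673 mod 19 = 6, 3673 mod 3 = 1, 3673 mod 7 = 5, 3673 mod 13 = 7.

x ≡ 3673 (mod 5187).


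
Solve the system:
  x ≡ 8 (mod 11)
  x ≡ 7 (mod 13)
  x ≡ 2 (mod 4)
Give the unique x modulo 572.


Moduli 11, 13, 4 are pairwise coprime; by CRT there is a unique solution modulo M = 11 · 13 · 4 = 572.
Solve pairwise, accumulating the modulus:
  Start with x ≡ 8 (mod 11).
  Combine with x ≡ 7 (mod 13): since gcd(11, 13) = 1, we get a unique residue mod 143.
    Write x = 8 + 11·t and substitute into x ≡ 7 (mod 13): 11·t ≡ 7 − 8 = -1 (mod 13).
    Reduce coefficients mod 13: 11·t ≡ 12 (mod 13).
    The inverse of 11 mod 13 is 6 (since 11·6 = 66 = 5·13 + 1), so t ≡ 6·12 = 72 ≡ 7 (mod 13).
    Then x = 8 + 11·7 = 85, valid modulo lcm(11, 13) = 143: x ≡ 85 (mod 143).
  Combine with x ≡ 2 (mod 4): since gcd(143, 4) = 1, we get a unique residue mod 572.
    Write x = 85 + 143·t and substitute into x ≡ 2 (mod 4): 143·t ≡ 2 − 85 = -83 (mod 4).
    Reduce coefficients mod 4: 3·t ≡ 1 (mod 4).
    The inverse of 3 mod 4 is 3 (since 3·3 = 9 = 2·4 + 1), so t ≡ 3·1 = 3 ≡ 3 (mod 4).
    Then x = 85 + 143·3 = 514, valid modulo lcm(143, 4) = 572: x ≡ 514 (mod 572).
Verify: 514 mod 11 = 8 ✓, 514 mod 13 = 7 ✓, 514 mod 4 = 2 ✓.

x ≡ 514 (mod 572).


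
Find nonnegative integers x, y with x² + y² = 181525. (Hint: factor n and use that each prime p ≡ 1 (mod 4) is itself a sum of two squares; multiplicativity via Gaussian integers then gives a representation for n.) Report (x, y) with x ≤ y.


Step 1: Factor n = 181525 = 5^2 · 53 · 137.
Step 2: Check the mod-4 condition on each prime factor: 5 ≡ 1 (mod 4), exponent 2; 53 ≡ 1 (mod 4), exponent 1; 137 ≡ 1 (mod 4), exponent 1.
All primes ≡ 3 (mod 4) appear to even exponent (or don't appear), so by the two-squares theorem n IS expressible as a sum of two squares.
Step 3: Build a representation. Group n = k² · m with k = 5 and m = 53 · 137 = 7261 (a product of primes ≡ 1 (mod 4)); a representation of m scales to one of n via (k·x)² + (k·y)² = k²(x² + y²). Each prime p ≡ 1 (mod 4) is itself a sum of two squares; find a² by testing p − a² for a perfect square:
  53: 53 − 1² = 52, 53 − 2² = 49 = 7² ⇒ 53 = 2² + 7².
  137: 137 − 1² = 136, 137 − 2² = 133, 137 − 3² = 128, 137 − 4² = 121 = 11² ⇒ 137 = 4² + 11².
  Combine using the Brahmagupta–Fibonacci identity (a² + b²)(c² + d²) = (ac − bd)² + (ad + bc)² = (ac + bd)² + (ad − bc)²:
  53 · 137 = 7261: from (2² + 7²)(4² + 11²), take (2·4 − 7·11, 2·11 + 7·4) = (8 − 77, 22 + 28) = (-69, 50); dropping signs (only squares matter) gives (69, 50); check 69² + 50² = 4761 + 2500 = 7261 ✓.
  Scale by k = 5: (5·69, 5·50) = (345, 250).
Step 4: Order so x ≤ y and verify: 250² + 345² = 62500 + 119025 = 181525 = n. ✓

n = 181525 = 250² + 345² (one valid representation with x ≤ y).


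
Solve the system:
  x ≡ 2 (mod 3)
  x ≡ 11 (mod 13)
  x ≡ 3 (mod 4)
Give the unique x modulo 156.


Moduli 3, 13, 4 are pairwise coprime; by CRT there is a unique solution modulo M = 3 · 13 · 4 = 156.
Solve pairwise, accumulating the modulus:
  Start with x ≡ 2 (mod 3).
  Combine with x ≡ 11 (mod 13): since gcd(3, 13) = 1, we get a unique residue mod 39.
    Write x = 2 + 3·t and substitute into x ≡ 11 (mod 13): 3·t ≡ 11 − 2 = 9 (mod 13).
    The inverse of 3 mod 13 is 9 (since 3·9 = 27 = 2·13 + 1), so t ≡ 9·9 = 81 ≡ 3 (mod 13).
    Then x = 2 + 3·3 = 11, valid modulo lcm(3, 13) = 39: x ≡ 11 (mod 39).
  Combine with x ≡ 3 (mod 4): since gcd(39, 4) = 1, we get a unique residue mod 156.
    Write x = 11 + 39·t and substitute into x ≡ 3 (mod 4): 39·t ≡ 3 − 11 = -8 (mod 4).
    Reduce coefficients mod 4: 3·t ≡ 0 (mod 4).
    The inverse of 3 mod 4 is 3 (since 3·3 = 9 = 2·4 + 1), so t ≡ 3·0 = 0 ≡ 0 (mod 4).
    Then x = 11 + 39·0 = 11, valid modulo lcm(39, 4) = 156: x ≡ 11 (mod 156).
Verify: 11 mod 3 = 2 ✓, 11 mod 13 = 11 ✓, 11 mod 4 = 3 ✓.

x ≡ 11 (mod 156).
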